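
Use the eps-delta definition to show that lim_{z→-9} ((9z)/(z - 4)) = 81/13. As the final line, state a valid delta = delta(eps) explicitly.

Let eps > 0 be given. We want delta > 0 with 0 < |z + 9| < delta ⇒ |(9z)/(z - 4) − (81/13)| < eps.
Combining over a common denominator, (9z)/(z - 4) − (81/13) = [(9z)·(-13) − (-81)·(z - 4)] / [(-13)·(z - 4)] = -36(z + 9) / ((-13)(z - 4)).
So |(9z)/(z - 4) − (81/13)| = 36|z + 9| / (13·|z − 4|).
Require delta ≤ 13/2, so |z − 4| ≥ |-13| − |z + 9| > 13 − 13/2 = 13/2.
Hence |(9z)/(z - 4) − (81/13)| < 36|z + 9|/(13·(13/2)) = (72/169)|z + 9|, which is < eps once |z + 9| < (169/72)eps.
Take delta = min(13/2, (169/72)eps). Then 0 < |z + 9| < delta forces both bounds, so |(9z)/(z - 4) − (81/13)| < eps.

delta = min(13/2, (169/72)eps)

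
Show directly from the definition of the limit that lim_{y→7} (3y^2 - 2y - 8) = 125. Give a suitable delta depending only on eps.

delta = min(2, eps/46)

Let eps > 0 be given. We want delta > 0 such that 0 < |y − 7| < delta implies |(3y^2 - 2y - 8) − 125| < eps.
(3y^2 - 2y - 8) − 125 = 3y^2 - 2y - 133 = (y − 7)(3y + 19).
So |(3y^2 - 2y - 8) − 125| = |y − 7|·|3y + 19|.
Assume first that |y − 7| < 2, so |y| < 9. Then |3y + 19| ≤ 3·9 + 19 = 46.
Hence |(3y^2 - 2y - 8) − 125| ≤ 46|y − 7| < eps provided |y − 7| < eps/46.
Take delta = min(2, eps/46). Then 0 < |y − 7| < delta gives both |y − 7| < 2 and |y − 7| < eps/46, so |(3y^2 - 2y - 8) − 125| < eps.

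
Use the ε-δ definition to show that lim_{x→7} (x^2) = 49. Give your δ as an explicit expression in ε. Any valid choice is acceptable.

Let ε > 0. We seek δ > 0 with 0 < |x − 7| < δ ⇒ |x^2 − 49| < ε.
Factor: x^2 − 49 = (x − 7)(x + 7), so |x^2 − 49| = |x − 7|·|x + 7|.
Impose δ ≤ 2 so that |x| < 9; then |x + 7| ≤ 16.
Hence |x^2 − 49| ≤ 16|x − 7|, which is < ε once |x − 7| < ε/16.
Take δ = min(2, ε/16). If 0 < |x − 7| < δ then both bounds hold and |x^2 − 49| ≤ 16|x − 7| < 16·(ε/16) = ε.

δ = min(2, ε/16)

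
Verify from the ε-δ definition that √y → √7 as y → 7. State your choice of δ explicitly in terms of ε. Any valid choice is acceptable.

Let ε > 0. We want δ > 0 such that 0 < |y − 7| < δ implies |√y − √7| < ε.
Multiplying by the conjugate, |√y − √7| = |y − 7|/(√y + √7).
Restrict δ ≤ 7 so that |y − 7| < 7 forces y > 0, and then √y + √7 > √7.
Hence |√y − √7| < |y − 7|/√7, which is < ε once |y − 7| < √7·ε.
Take δ = min(7, √7·ε). If 0 < |y − 7| < δ then y > 0 and |√y − √7| < |y − 7|/√7 < ε.

δ = min(7, √7·ε)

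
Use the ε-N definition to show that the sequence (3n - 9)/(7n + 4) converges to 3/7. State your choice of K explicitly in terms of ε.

K = (75/49)/ε

Fix ε > 0. For n ≥ 1, |(3n - 9)/(7n + 4) − (3/7)| = |-75|/(7(7n + 4)) = 75/(7(7n + 4)).
Since 7n + 4 ≥ 7n for n ≥ 1, this is ≤ 75/(7·7n) = (75/49)/n.
So |(3n - 9)/(7n + 4) − (3/7)| < ε whenever n > (75/49)/ε.
Take K = (75/49)/ε. If n > K then |(3n - 9)/(7n + 4) − (3/7)| ≤ (75/49)/n < ε.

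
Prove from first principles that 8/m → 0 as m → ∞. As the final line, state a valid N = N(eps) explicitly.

Let eps > 0. For m ≥ 1, |8/m − 0| = 8/(m) ≤ 8/m.
We need 8/m < eps, i.e. m > 8/eps.
Take N = 8/eps. If m > N then |8/m| ≤ 8/m < eps.

N = 8/eps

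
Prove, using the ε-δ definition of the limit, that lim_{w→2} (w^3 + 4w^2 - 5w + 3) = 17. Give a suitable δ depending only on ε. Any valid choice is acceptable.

Suppose ε > 0. We want δ > 0 such that 0 < |w − 2| < δ implies |(w^3 + 4w^2 - 5w + 3) − 17| < ε.
(w^3 + 4w^2 - 5w + 3) − 17 = w^3 + 4w^2 - 5w - 14 = (w − 2)(w^2 + 6w + 7).
So |(w^3 + 4w^2 - 5w + 3) − 17| = |w − 2|·|w^2 + 6w + 7|.
Require δ ≤ 1. Then |w − 2| < 1 gives |w| < 3, and by the triangle inequality |w^2 + 6w + 7| ≤ 3^2 + 6·3 + 7 = 34.
Hence |(w^3 + 4w^2 - 5w + 3) − 17| ≤ 34|w − 2| < ε provided |w − 2| < ε/34.
Take δ = min(1, ε/34). Then 0 < |w − 2| < δ gives both |w − 2| < 1 and |w − 2| < ε/34, so |(w^3 + 4w^2 - 5w + 3) − 17| < ε.

δ = min(1, ε/34)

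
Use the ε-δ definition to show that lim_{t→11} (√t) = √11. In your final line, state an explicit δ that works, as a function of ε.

Let ε > 0 be given. We want δ > 0 such that 0 < |t − 11| < δ implies |√t − √11| < ε.
Multiplying by the conjugate, |√t − √11| = |t − 11|/(√t + √11).
Restrict δ ≤ 11 so that |t − 11| < 11 forces t > 0, and then √t + √11 > √11.
Hence |√t − √11| < |t − 11|/√11, which is < ε once |t − 11| < √11·ε.
Take δ = min(11, √11·ε). If 0 < |t − 11| < δ then t > 0 and |√t − √11| < |t − 11|/√11 < ε.

δ = min(11, √11·ε)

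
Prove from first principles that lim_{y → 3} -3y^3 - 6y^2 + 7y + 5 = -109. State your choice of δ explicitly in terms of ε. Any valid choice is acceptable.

Suppose ε > 0. We want δ > 0 such that 0 < |y − 3| < δ implies |(-3y^3 - 6y^2 + 7y + 5) + 109| < ε.
(-3y^3 - 6y^2 + 7y + 5) + 109 = -3y^3 - 6y^2 + 7y + 114 = (y − 3)(-3y^2 - 15y - 38).
So |(-3y^3 - 6y^2 + 7y + 5) + 109| = |y − 3|·|-3y^2 - 15y - 38|.
Require δ ≤ 1. Then |y − 3| < 1 gives |y| < 4, and by the triangle inequality |-3y^2 - 15y - 38| ≤ 3·4^2 + 15·4 + 38 = 146.
Hence |(-3y^3 - 6y^2 + 7y + 5) + 109| ≤ 146|y − 3| < ε provided |y − 3| < ε/146.
Take δ = min(1, ε/146). Then 0 < |y − 3| < δ gives both |y − 3| < 1 and |y − 3| < ε/146, so |(-3y^3 - 6y^2 + 7y + 5) + 109| < ε.

δ = min(1, ε/146)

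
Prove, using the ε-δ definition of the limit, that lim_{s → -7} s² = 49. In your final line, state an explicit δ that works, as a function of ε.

δ = min(1, ε/15)

Let ε > 0. We seek δ > 0 with 0 < |s + 7| < δ ⇒ |s² − 49| < ε.
Factor: s² − 49 = (s + 7)(s - 7), so |s² − 49| = |s + 7|·|s - 7|.
Restrict δ ≤ 1. Then |s + 7| < 1 gives |s| < 8, so by the triangle inequality |s - 7| ≤ 8 + 7 = 15.
Hence |s² − 49| ≤ 15|s + 7|, which is < ε once |s + 7| < ε/15.
Take δ = min(1, ε/15). If 0 < |s + 7| < δ then both bounds hold and |s² − 49| ≤ 15|s + 7| < 15·(ε/15) = ε.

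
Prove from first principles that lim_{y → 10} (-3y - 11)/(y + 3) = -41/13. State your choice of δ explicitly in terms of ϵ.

δ = min(13/2, (169/4)ϵ)

Fix ϵ > 0. We want δ > 0 with 0 < |y − 10| < δ ⇒ |(-3y - 11)/(y + 3) + 41/13| < ϵ.
Combining over a common denominator, (-3y - 11)/(y + 3) + 41/13 = [(-3y - 11)·13 − (-41)·(y + 3)] / [13·(y + 3)] = 2(y − 10) / (13(y + 3)).
So |(-3y - 11)/(y + 3) + 41/13| = 2|y − 10| / (13·|y + 3|).
Restrict δ ≤ 13/2. Then |y − 10| < 13/2 gives |y + 3| = |(y − 10) + 13| ≥ 13 − 13/2 = 13/2.
Hence |(-3y - 11)/(y + 3) + 41/13| < 2|y − 10|/(13·(13/2)) = (4/169)|y − 10|, which is < ϵ once |y − 10| < (169/4)ϵ.
Take δ = min(13/2, (169/4)ϵ). Then 0 < |y − 10| < δ forces both bounds, so |(-3y - 11)/(y + 3) + 41/13| < ϵ.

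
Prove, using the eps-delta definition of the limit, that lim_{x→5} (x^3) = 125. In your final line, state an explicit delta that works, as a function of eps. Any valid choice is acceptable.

delta = min(1, eps/91)

Fix eps > 0. We seek delta > 0 with 0 < |x − 5| < delta ⇒ |x^3 − 125| < eps.
Factor: x^3 − 125 = (x − 5)(x^2 + 5x + 25), so |x^3 − 125| = |x − 5|·|x^2 + 5x + 25|.
Impose delta ≤ 1 so that |x| < 6; then |x^2 + 5x + 25| ≤ 91.
Hence |x^3 − 125| ≤ 91|x − 5|, which is < eps once |x − 5| < eps/91.
Take delta = min(1, eps/91). If 0 < |x − 5| < delta then both bounds hold and |x^3 − 125| ≤ 91|x − 5| < 91·(eps/91) = eps.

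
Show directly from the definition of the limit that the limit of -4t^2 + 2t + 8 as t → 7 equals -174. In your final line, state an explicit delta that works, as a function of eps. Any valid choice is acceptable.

delta = min(1, eps/58)

Let eps > 0. We want delta > 0 such that 0 < |t − 7| < delta implies |(-4t^2 + 2t + 8) + 174| < eps.
(-4t^2 + 2t + 8) + 174 = -4t^2 + 2t + 182 = (t − 7)(-4t - 26).
So |(-4t^2 + 2t + 8) + 174| = |t − 7|·|-4t - 26|.
Assume first that |t − 7| < 1, so |t| < 8. Then |-4t - 26| ≤ 4·8 + 26 = 58.
Hence |(-4t^2 + 2t + 8) + 174| ≤ 58|t − 7| < eps provided |t − 7| < eps/58.
Take delta = min(1, eps/58). Then 0 < |t − 7| < delta gives both |t − 7| < 1 and |t − 7| < eps/58, so |(-4t^2 + 2t + 8) + 174| < eps.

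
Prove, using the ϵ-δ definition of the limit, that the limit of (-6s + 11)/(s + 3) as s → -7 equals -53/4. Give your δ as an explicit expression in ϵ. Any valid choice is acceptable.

δ = min(2, (8/29)ϵ)

Suppose ϵ > 0. We want δ > 0 with 0 < |s + 7| < δ ⇒ |(-6s + 11)/(s + 3) + 53/4| < ϵ.
Combining over a common denominator, (-6s + 11)/(s + 3) + 53/4 = [(-6s + 11)·(-4) − 53·(s + 3)] / [(-4)·(s + 3)] = -29(s + 7) / ((-4)(s + 3)).
So |(-6s + 11)/(s + 3) + 53/4| = 29|s + 7| / (4·|s + 3|).
Restrict δ ≤ 2. Then |s + 7| < 2 gives |s + 3| = |(s + 7) + (-4)| ≥ 4 − 2 = 2.
Hence |(-6s + 11)/(s + 3) + 53/4| < 29|s + 7|/(4·2) = (29/8)|s + 7|, which is < ϵ once |s + 7| < (8/29)ϵ.
Take δ = min(2, (8/29)ϵ). Then 0 < |s + 7| < δ forces both bounds, so |(-6s + 11)/(s + 3) + 53/4| < ϵ.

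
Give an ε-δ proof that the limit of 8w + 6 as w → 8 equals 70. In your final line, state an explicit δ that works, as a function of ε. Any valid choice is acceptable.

δ = ε/8

Fix ε > 0. We need δ > 0 so that 0 < |w − 8| < δ implies |(8w + 6) − 70| < ε.
Since (8w + 6) − 70 = 8(w − 8), we have |(8w + 6) − 70| = 8|w − 8|.
Thus it suffices that |w − 8| < ε/8.
Take δ = ε/8. If 0 < |w − 8| < δ then |(8w + 6) − 70| = 8|w − 8| < 8·(ε/8) = ε.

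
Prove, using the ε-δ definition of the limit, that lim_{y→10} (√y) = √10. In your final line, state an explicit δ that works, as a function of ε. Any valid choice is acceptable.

δ = min(10, √10·ε)

Let ε > 0. We want δ > 0 such that 0 < |y − 10| < δ implies |√y − √10| < ε.
Rationalise: √y − √10 = (y − 10)/(√y + √10), so |√y − √10| = |y − 10|/(√y + √10).
Restrict δ ≤ 10 so that |y − 10| < 10 forces y > 0, and then √y + √10 > √10.
Hence |√y − √10| < |y − 10|/√10, which is < ε once |y − 10| < √10·ε.
Take δ = min(10, √10·ε). If 0 < |y − 10| < δ then y > 0 and |√y − √10| < |y − 10|/√10 < ε.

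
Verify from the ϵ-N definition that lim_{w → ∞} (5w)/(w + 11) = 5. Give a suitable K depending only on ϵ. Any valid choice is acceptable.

Suppose ϵ > 0. We seek K > 0 such that w > K implies |(5w)/(w + 11) − 5| < ϵ.
(5w)/(w + 11) − 5 = ((5w) − 5(w + 11)) / ((w + 11)) = -55/((w + 11)).
For w > 0 we have w + 11 > w, so |(5w)/(w + 11) − 5| = 55/((w + 11)) < 55/(w) = 55/w.
Thus |(5w)/(w + 11) − 5| < ϵ whenever w > 55/ϵ.
Take K = 55/ϵ. If w > K then |(5w)/(w + 11) − 5| < 55/w < ϵ.

K = 55/ϵ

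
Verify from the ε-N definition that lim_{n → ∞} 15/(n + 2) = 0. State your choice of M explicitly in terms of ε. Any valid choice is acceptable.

M = 15/ε

Let ε > 0 be given. For n ≥ 1, |15/(n + 2) − 0| = 15/(n + 2) ≤ 15/n.
We need 15/n < ε, i.e. n > 15/ε.
Take M = 15/ε. If n > M then |15/(n + 2)| ≤ 15/n < ε.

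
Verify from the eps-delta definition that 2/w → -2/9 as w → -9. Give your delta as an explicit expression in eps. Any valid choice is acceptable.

delta = min(9/2, (81/4)eps)

Fix eps > 0. We seek delta > 0 such that 0 < |w + 9| < delta implies |2/w + 2/9| < eps.
|2/w + 2/9| = 2·|-9 − w|/(9·|w|) = 2|w + 9|/(9|w|).
Require delta ≤ 9/2 so that |w| > 9 − 9/2 = 9/2, hence 9|w| > 81/2.
Then |2/w + 2/9| < 2|w + 9|/(81/2), which is < eps when |w + 9| < (81/4)eps.
Take delta = min(9/2, (81/4)eps). Then 0 < |w + 9| < delta gives both |w + 9| < 9/2 and |w + 9| < (81/4)eps, so |2/w + 2/9| < eps.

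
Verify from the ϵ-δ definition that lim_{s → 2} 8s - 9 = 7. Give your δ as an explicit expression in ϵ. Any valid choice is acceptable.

Suppose ϵ > 0. We need δ > 0 so that 0 < |s − 2| < δ implies |(8s - 9) − 7| < ϵ.
Since (8s - 9) − 7 = 8(s − 2), we have |(8s - 9) − 7| = 8|s − 2|.
Thus it suffices that |s − 2| < ϵ/8.
Take δ = ϵ/8. If 0 < |s − 2| < δ then |(8s - 9) − 7| = 8|s − 2| < 8·(ϵ/8) = ϵ.

δ = ϵ/8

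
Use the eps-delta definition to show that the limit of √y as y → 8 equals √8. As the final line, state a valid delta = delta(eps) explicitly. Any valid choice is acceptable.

delta = min(8, √8·eps)

Let eps > 0. We want delta > 0 such that 0 < |y − 8| < delta implies |√y − √8| < eps.
Rationalise: √y − √8 = (y − 8)/(√y + √8), so |√y − √8| = |y − 8|/(√y + √8).
Restrict delta ≤ 8 so that |y − 8| < 8 forces y > 0, and then √y + √8 > √8.
Hence |√y − √8| < |y − 8|/√8, which is < eps once |y − 8| < √8·eps.
Take delta = min(8, √8·eps). If 0 < |y − 8| < delta then y > 0 and |√y − √8| < |y − 8|/√8 < eps.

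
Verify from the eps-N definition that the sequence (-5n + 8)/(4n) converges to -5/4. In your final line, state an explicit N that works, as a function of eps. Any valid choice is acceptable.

Let eps > 0. For n ≥ 1, |(-5n + 8)/(4n) + 5/4| = |32|/(4(4n)) = 32/(4(4n)).
Since 4n ≥ 4n for n ≥ 1, this is ≤ 32/(4·4n) = 2/n.
So |(-5n + 8)/(4n) + 5/4| < eps whenever n > 2/eps.
Take N = 2/eps. If n > N then |(-5n + 8)/(4n) + 5/4| ≤ 2/n < eps.

N = 2/eps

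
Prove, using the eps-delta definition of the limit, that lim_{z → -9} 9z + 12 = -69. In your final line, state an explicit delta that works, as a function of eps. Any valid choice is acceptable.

Let eps > 0 be given. We need delta > 0 so that 0 < |z + 9| < delta implies |(9z + 12) + 69| < eps.
Since (9z + 12) + 69 = 9(z + 9), we have |(9z + 12) + 69| = 9|z + 9|.
So 9|z + 9| < eps exactly when |z + 9| < eps/9.
Take delta = eps/9. If 0 < |z + 9| < delta then |(9z + 12) + 69| = 9|z + 9| < 9·(eps/9) = eps.

delta = eps/9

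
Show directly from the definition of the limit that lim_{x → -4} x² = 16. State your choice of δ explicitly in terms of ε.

δ = min(2, ε/10)

Suppose ε > 0. We seek δ > 0 with 0 < |x + 4| < δ ⇒ |x² − 16| < ε.
Factor: x² − 16 = (x + 4)(x - 4), so |x² − 16| = |x + 4|·|x - 4|.
Restrict δ ≤ 2. Then |x + 4| < 2 gives |x| < 6, so by the triangle inequality |x - 4| ≤ 6 + 4 = 10.
Hence |x² − 16| ≤ 10|x + 4|, which is < ε once |x + 4| < ε/10.
Take δ = min(2, ε/10). If 0 < |x + 4| < δ then both bounds hold and |x² − 16| ≤ 10|x + 4| < 10·(ε/10) = ε.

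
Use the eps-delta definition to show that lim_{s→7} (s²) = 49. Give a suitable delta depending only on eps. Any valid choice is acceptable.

delta = min(1, eps/15)

Fix eps > 0. We seek delta > 0 with 0 < |s − 7| < delta ⇒ |s² − 49| < eps.
Factor: s² − 49 = (s − 7)(s + 7), so |s² − 49| = |s − 7|·|s + 7|.
Restrict delta ≤ 1. Then |s − 7| < 1 gives |s| < 8, so by the triangle inequality |s + 7| ≤ 8 + 7 = 15.
Hence |s² − 49| ≤ 15|s − 7|, which is < eps once |s − 7| < eps/15.
Take delta = min(1, eps/15). If 0 < |s − 7| < delta then both bounds hold and |s² − 49| ≤ 15|s − 7| < 15·(eps/15) = eps.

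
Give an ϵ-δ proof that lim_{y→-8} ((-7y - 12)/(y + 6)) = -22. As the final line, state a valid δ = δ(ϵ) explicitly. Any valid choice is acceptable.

δ = min(1, (1/15)ϵ)

Let ϵ > 0. We want δ > 0 with 0 < |y + 8| < δ ⇒ |(-7y - 12)/(y + 6) + 22| < ϵ.
Combining over a common denominator, (-7y - 12)/(y + 6) + 22 = [(-7y - 12)·(-2) − 44·(y + 6)] / [(-2)·(y + 6)] = -30(y + 8) / ((-2)(y + 6)).
So |(-7y - 12)/(y + 6) + 22| = 30|y + 8| / (2·|y + 6|).
Require δ ≤ 1, so |y + 6| ≥ |-2| − |y + 8| > 2 − 1 = 1.
Hence |(-7y - 12)/(y + 6) + 22| < 30|y + 8|/(2·1) = 15|y + 8|, which is < ϵ once |y + 8| < (1/15)ϵ.
Take δ = min(1, (1/15)ϵ). Then 0 < |y + 8| < δ forces both bounds, so |(-7y - 12)/(y + 6) + 22| < ϵ.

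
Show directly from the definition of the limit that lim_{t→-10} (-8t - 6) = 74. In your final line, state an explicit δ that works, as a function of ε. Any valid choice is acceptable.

Suppose ε > 0. We need δ > 0 so that 0 < |t + 10| < δ implies |(-8t - 6) − 74| < ε.
|(-8t - 6) − 74| = |-8t - 80| = 8|t + 10|.
So 8|t + 10| < ε exactly when |t + 10| < ε/8.
Take δ = ε/8. If 0 < |t + 10| < δ then |(-8t - 6) − 74| = 8|t + 10| < 8·(ε/8) = ε.

δ = ε/8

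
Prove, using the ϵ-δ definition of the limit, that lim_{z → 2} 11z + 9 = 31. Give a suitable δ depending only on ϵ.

Suppose ϵ > 0. We need δ > 0 so that 0 < |z − 2| < δ implies |(11z + 9) − 31| < ϵ.
Since (11z + 9) − 31 = 11(z − 2), we have |(11z + 9) − 31| = 11|z − 2|.
So 11|z − 2| < ϵ exactly when |z − 2| < ϵ/11.
Choosing δ = ϵ/11 gives |(11z + 9) − 31| = 11|z − 2| < ϵ whenever |z − 2| < δ.

δ = ϵ/11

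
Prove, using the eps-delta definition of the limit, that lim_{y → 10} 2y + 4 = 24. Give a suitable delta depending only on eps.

Let eps > 0. We need delta > 0 so that 0 < |y − 10| < delta implies |(2y + 4) − 24| < eps.
|(2y + 4) − 24| = |2y - 20| = 2|y − 10|.
Thus it suffices that |y − 10| < eps/2.
Take delta = eps/2. If 0 < |y − 10| < delta then |(2y + 4) − 24| = 2|y − 10| < 2·(eps/2) = eps.

delta = eps/2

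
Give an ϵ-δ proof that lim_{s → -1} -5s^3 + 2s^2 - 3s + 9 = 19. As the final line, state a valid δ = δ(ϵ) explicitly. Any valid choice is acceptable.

Let ϵ > 0 be given. We want δ > 0 such that 0 < |s + 1| < δ implies |(-5s^3 + 2s^2 - 3s + 9) − 19| < ϵ.
(-5s^3 + 2s^2 - 3s + 9) − 19 = -5s^3 + 2s^2 - 3s - 10 = (s + 1)(-5s^2 + 7s - 10).
So |(-5s^3 + 2s^2 - 3s + 9) − 19| = |s + 1|·|-5s^2 + 7s - 10|.
Assume first that |s + 1| < 1, so |s| < 2. Then |-5s^2 + 7s - 10| ≤ 5·2^2 + 7·2 + 10 = 44.
Hence |(-5s^3 + 2s^2 - 3s + 9) − 19| ≤ 44|s + 1| < ϵ provided |s + 1| < ϵ/44.
Choosing δ = min(1, ϵ/44) ensures both conditions, hence |(-5s^3 + 2s^2 - 3s + 9) − 19| < ϵ.

δ = min(1, ϵ/44)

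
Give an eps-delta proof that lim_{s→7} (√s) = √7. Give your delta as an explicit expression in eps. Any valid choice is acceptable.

delta = min(7, √7·eps)

Suppose eps > 0. We want delta > 0 such that 0 < |s − 7| < delta implies |√s − √7| < eps.
Rationalise: √s − √7 = (s − 7)/(√s + √7), so |√s − √7| = |s − 7|/(√s + √7).
Restrict delta ≤ 7 so that |s − 7| < 7 forces s > 0, and then √s + √7 > √7.
Hence |√s − √7| < |s − 7|/√7, which is < eps once |s − 7| < √7·eps.
Take delta = min(7, √7·eps). If 0 < |s − 7| < delta then s > 0 and |√s − √7| < |s − 7|/√7 < eps.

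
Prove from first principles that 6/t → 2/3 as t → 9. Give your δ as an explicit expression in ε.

δ = min(9/2, (27/4)ε)

Suppose ε > 0. We seek δ > 0 such that 0 < |t − 9| < δ implies |6/t − (2/3)| < ε.
|6/t − (2/3)| = 6·|9 − t|/(9·|t|) = 6|t − 9|/(9|t|).
Require δ ≤ 9/2 so that |t| > 9 − 9/2 = 9/2, hence 9|t| > 81/2.
Then |6/t − (2/3)| < 6|t − 9|/(81/2), which is < ε when |t − 9| < (27/4)ε.
Take δ = min(9/2, (27/4)ε). Then 0 < |t − 9| < δ gives both |t − 9| < 9/2 and |t − 9| < (27/4)ε, so |6/t − (2/3)| < ε.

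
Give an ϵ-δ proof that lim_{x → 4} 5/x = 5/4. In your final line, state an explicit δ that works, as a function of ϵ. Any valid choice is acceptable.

Let ϵ > 0 be given. We seek δ > 0 such that 0 < |x − 4| < δ implies |5/x − (5/4)| < ϵ.
|5/x − (5/4)| = 5·|4 − x|/(4·|x|) = 5|x − 4|/(4|x|).
Restrict δ ≤ 2. Then |x − 4| < 2 gives |x| > 2, so 4|x| > 8.
Then |5/x − (5/4)| < 5|x − 4|/8, which is < ϵ when |x − 4| < (8/5)ϵ.
Take δ = min(2, (8/5)ϵ). Then 0 < |x − 4| < δ gives both |x − 4| < 2 and |x − 4| < (8/5)ϵ, so |5/x − (5/4)| < ϵ.

δ = min(2, (8/5)ϵ)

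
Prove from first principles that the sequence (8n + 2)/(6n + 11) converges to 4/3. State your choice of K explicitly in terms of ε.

Fix ε > 0. For n ≥ 1, |(8n + 2)/(6n + 11) − (4/3)| = |-76|/(6(6n + 11)) = 76/(6(6n + 11)).
Since 6n + 11 ≥ 6n for n ≥ 1, this is ≤ 76/(6·6n) = (19/9)/n.
So |(8n + 2)/(6n + 11) − (4/3)| < ε whenever n > (19/9)/ε.
Take K = (19/9)/ε. If n > K then |(8n + 2)/(6n + 11) − (4/3)| ≤ (19/9)/n < ε.

K = (19/9)/ε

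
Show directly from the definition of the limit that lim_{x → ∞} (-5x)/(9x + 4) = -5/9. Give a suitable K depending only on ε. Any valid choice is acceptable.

Fix ε > 0. We seek K > 0 such that x > K implies |(-5x)/(9x + 4) + 5/9| < ε.
(-5x)/(9x + 4) + 5/9 = (9(-5x) − (-5)(9x + 4)) / (9(9x + 4)) = 20/(9(9x + 4)).
For x > 0 we have 9x + 4 > 9x, so |(-5x)/(9x + 4) + 5/9| = 20/(9(9x + 4)) < 20/(9·9x) = (20/81)/x.
Thus |(-5x)/(9x + 4) + 5/9| < ε whenever x > (20/81)/ε.
Take K = (20/81)/ε. If x > K then |(-5x)/(9x + 4) + 5/9| < (20/81)/x < ε.

K = (20/81)/ε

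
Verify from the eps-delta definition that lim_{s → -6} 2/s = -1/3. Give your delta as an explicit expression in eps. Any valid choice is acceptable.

delta = min(3, 9eps)

Let eps > 0. We seek delta > 0 such that 0 < |s + 6| < delta implies |2/s + 1/3| < eps.
|2/s + 1/3| = 2·|-6 − s|/(6·|s|) = 2|s + 6|/(6|s|).
Restrict delta ≤ 3. Then |s + 6| < 3 gives |s| > 3, so 6|s| > 18.
Then |2/s + 1/3| < 2|s + 6|/18, which is < eps when |s + 6| < 9eps.
Take delta = min(3, 9eps). Then 0 < |s + 6| < delta gives both |s + 6| < 3 and |s + 6| < 9eps, so |2/s + 1/3| < eps.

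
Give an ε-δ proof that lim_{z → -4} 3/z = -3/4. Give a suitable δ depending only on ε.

Fix ε > 0. We seek δ > 0 such that 0 < |z + 4| < δ implies |3/z + 3/4| < ε.
|3/z + 3/4| = 3·|-4 − z|/(4·|z|) = 3|z + 4|/(4|z|).
Require δ ≤ 2 so that |z| > 4 − 2 = 2, hence 4|z| > 8.
Then |3/z + 3/4| < 3|z + 4|/8, which is < ε when |z + 4| < (8/3)ε.
Take δ = min(2, (8/3)ε). Then 0 < |z + 4| < δ gives both |z + 4| < 2 and |z + 4| < (8/3)ε, so |3/z + 3/4| < ε.

δ = min(2, (8/3)ε)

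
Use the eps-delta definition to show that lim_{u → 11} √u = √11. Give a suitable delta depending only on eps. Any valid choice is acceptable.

delta = min(11, √11·eps)

Fix eps > 0. We want delta > 0 such that 0 < |u − 11| < delta implies |√u − √11| < eps.
Multiplying by the conjugate, |√u − √11| = |u − 11|/(√u + √11).
Restrict delta ≤ 11 so that |u − 11| < 11 forces u > 0, and then √u + √11 > √11.
Hence |√u − √11| < |u − 11|/√11, which is < eps once |u − 11| < √11·eps.
Take delta = min(11, √11·eps). If 0 < |u − 11| < delta then u > 0 and |√u − √11| < |u − 11|/√11 < eps.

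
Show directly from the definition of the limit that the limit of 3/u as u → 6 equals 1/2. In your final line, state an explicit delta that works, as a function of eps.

delta = min(3, 6eps)

Fix eps > 0. We seek delta > 0 such that 0 < |u − 6| < delta implies |3/u − (1/2)| < eps.
|3/u − (1/2)| = 3·|6 − u|/(6·|u|) = 3|u − 6|/(6|u|).
Restrict delta ≤ 3. Then |u − 6| < 3 gives |u| > 3, so 6|u| > 18.
Then |3/u − (1/2)| < 3|u − 6|/18, which is < eps when |u − 6| < 6eps.
Take delta = min(3, 6eps). Then 0 < |u − 6| < delta gives both |u − 6| < 3 and |u − 6| < 6eps, so |3/u − (1/2)| < eps.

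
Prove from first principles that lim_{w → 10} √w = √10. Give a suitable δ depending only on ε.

δ = min(10, √10·ε)

Let ε > 0 be given. We want δ > 0 such that 0 < |w − 10| < δ implies |√w − √10| < ε.
Rationalise: √w − √10 = (w − 10)/(√w + √10), so |√w − √10| = |w − 10|/(√w + √10).
Restrict δ ≤ 10 so that |w − 10| < 10 forces w > 0, and then √w + √10 > √10.
Hence |√w − √10| < |w − 10|/√10, which is < ε once |w − 10| < √10·ε.
Take δ = min(10, √10·ε). If 0 < |w − 10| < δ then w > 0 and |√w − √10| < |w − 10|/√10 < ε.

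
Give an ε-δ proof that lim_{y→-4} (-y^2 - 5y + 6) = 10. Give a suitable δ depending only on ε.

δ = min(1, ε/6)

Let ε > 0 be given. We want δ > 0 such that 0 < |y + 4| < δ implies |(-y^2 - 5y + 6) − 10| < ε.
(-y^2 - 5y + 6) − 10 = -y^2 - 5y - 4 = (y + 4)(-y - 1).
So |(-y^2 - 5y + 6) − 10| = |y + 4|·|-y - 1|.
Assume first that |y + 4| < 1, so |y| < 5. Then |-y - 1| ≤ 5 + 1 = 6.
Hence |(-y^2 - 5y + 6) − 10| ≤ 6|y + 4| < ε provided |y + 4| < ε/6.
Choosing δ = min(1, ε/6) ensures both conditions, hence |(-y^2 - 5y + 6) − 10| < ε.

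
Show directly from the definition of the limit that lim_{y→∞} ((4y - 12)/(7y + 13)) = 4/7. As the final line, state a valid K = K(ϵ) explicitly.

K = (136/49)/ϵ

Suppose ϵ > 0. We seek K > 0 such that y > K implies |(4y - 12)/(7y + 13) − (4/7)| < ϵ.
(4y - 12)/(7y + 13) − (4/7) = (7(4y - 12) − 4(7y + 13)) / (7(7y + 13)) = -136/(7(7y + 13)).
For y > 0 we have 7y + 13 > 7y, so |(4y - 12)/(7y + 13) − (4/7)| = 136/(7(7y + 13)) < 136/(7·7y) = (136/49)/y.
Thus |(4y - 12)/(7y + 13) − (4/7)| < ϵ whenever y > (136/49)/ϵ.
Take K = (136/49)/ϵ. If y > K then |(4y - 12)/(7y + 13) − (4/7)| < (136/49)/y < ϵ.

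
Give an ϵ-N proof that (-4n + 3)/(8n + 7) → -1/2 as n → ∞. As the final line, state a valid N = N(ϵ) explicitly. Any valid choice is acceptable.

Let ϵ > 0. For n ≥ 1, |(-4n + 3)/(8n + 7) + 1/2| = |52|/(8(8n + 7)) = 52/(8(8n + 7)).
Since 8n + 7 ≥ 8n for n ≥ 1, this is ≤ 52/(8·8n) = (13/16)/n.
So |(-4n + 3)/(8n + 7) + 1/2| < ϵ whenever n > (13/16)/ϵ.
Take N = (13/16)/ϵ. If n > N then |(-4n + 3)/(8n + 7) + 1/2| ≤ (13/16)/n < ϵ.

N = (13/16)/ϵ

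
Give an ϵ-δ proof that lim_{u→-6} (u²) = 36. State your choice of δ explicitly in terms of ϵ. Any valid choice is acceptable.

δ = min(1, ϵ/13)

Let ϵ > 0 be given. We seek δ > 0 with 0 < |u + 6| < δ ⇒ |u² − 36| < ϵ.
Factor: u² − 36 = (u + 6)(u - 6), so |u² − 36| = |u + 6|·|u - 6|.
Impose δ ≤ 1 so that |u| < 7; then |u - 6| ≤ 13.
Hence |u² − 36| ≤ 13|u + 6|, which is < ϵ once |u + 6| < ϵ/13.
Take δ = min(1, ϵ/13). If 0 < |u + 6| < δ then both bounds hold and |u² − 36| ≤ 13|u + 6| < 13·(ϵ/13) = ϵ.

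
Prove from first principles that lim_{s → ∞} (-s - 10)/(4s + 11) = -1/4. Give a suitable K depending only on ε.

K = (29/16)/ε

Fix ε > 0. We seek K > 0 such that s > K implies |(-s - 10)/(4s + 11) + 1/4| < ε.
(-s - 10)/(4s + 11) + 1/4 = (4(-s - 10) − (-1)(4s + 11)) / (4(4s + 11)) = -29/(4(4s + 11)).
For s > 0 we have 4s + 11 > 4s, so |(-s - 10)/(4s + 11) + 1/4| = 29/(4(4s + 11)) < 29/(4·4s) = (29/16)/s.
Thus |(-s - 10)/(4s + 11) + 1/4| < ε whenever s > (29/16)/ε.
Take K = (29/16)/ε. If s > K then |(-s - 10)/(4s + 11) + 1/4| < (29/16)/s < ε.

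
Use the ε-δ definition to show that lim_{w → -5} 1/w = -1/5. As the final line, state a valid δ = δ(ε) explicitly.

Suppose ε > 0. We seek δ > 0 such that 0 < |w + 5| < δ implies |1/w + 1/5| < ε.
|1/w + 1/5| = |-5 − w|/(5·|w|) = |w + 5|/(5|w|).
Restrict δ ≤ 5/2. Then |w + 5| < 5/2 gives |w| > 5/2, so 5|w| > 25/2.
Then |1/w + 1/5| < |w + 5|/(25/2), which is < ε when |w + 5| < (25/2)ε.
Take δ = min(5/2, (25/2)ε). Then 0 < |w + 5| < δ gives both |w + 5| < 5/2 and |w + 5| < (25/2)ε, so |1/w + 1/5| < ε.

δ = min(5/2, (25/2)ε)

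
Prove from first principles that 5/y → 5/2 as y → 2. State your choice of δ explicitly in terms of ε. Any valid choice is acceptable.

δ = min(1, (2/5)ε)

Suppose ε > 0. We seek δ > 0 such that 0 < |y − 2| < δ implies |5/y − (5/2)| < ε.
|5/y − (5/2)| = 5·|2 − y|/(2·|y|) = 5|y − 2|/(2|y|).
Restrict δ ≤ 1. Then |y − 2| < 1 gives |y| > 1, so 2|y| > 2.
Then |5/y − (5/2)| < 5|y − 2|/2, which is < ε when |y − 2| < (2/5)ε.
Take δ = min(1, (2/5)ε). Then 0 < |y − 2| < δ gives both |y − 2| < 1 and |y − 2| < (2/5)ε, so |5/y − (5/2)| < ε.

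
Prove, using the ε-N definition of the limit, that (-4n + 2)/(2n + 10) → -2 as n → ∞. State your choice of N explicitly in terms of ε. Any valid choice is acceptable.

Let ε > 0. For n ≥ 1, |(-4n + 2)/(2n + 10) + 2| = |44|/(2(2n + 10)) = 44/(2(2n + 10)).
Since 2n + 10 ≥ 2n for n ≥ 1, this is ≤ 44/(2·2n) = 11/n.
So |(-4n + 2)/(2n + 10) + 2| < ε whenever n > 11/ε.
Take N = 11/ε. If n > N then |(-4n + 2)/(2n + 10) + 2| ≤ 11/n < ε.

N = 11/ε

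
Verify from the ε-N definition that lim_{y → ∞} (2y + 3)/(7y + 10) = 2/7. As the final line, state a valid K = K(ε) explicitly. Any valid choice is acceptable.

Let ε > 0 be given. We seek K > 0 such that y > K implies |(2y + 3)/(7y + 10) − (2/7)| < ε.
(2y + 3)/(7y + 10) − (2/7) = (7(2y + 3) − 2(7y + 10)) / (7(7y + 10)) = 1/(7(7y + 10)).
For y > 0 we have 7y + 10 > 7y, so |(2y + 3)/(7y + 10) − (2/7)| = 1/(7(7y + 10)) < 1/(7·7y) = (1/49)/y.
Thus |(2y + 3)/(7y + 10) − (2/7)| < ε whenever y > (1/49)/ε.
Take K = (1/49)/ε. If y > K then |(2y + 3)/(7y + 10) − (2/7)| < (1/49)/y < ε.

K = (1/49)/ε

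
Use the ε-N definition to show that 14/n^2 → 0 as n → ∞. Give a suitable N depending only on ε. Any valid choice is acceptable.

Let ε > 0. For n ≥ 1, |14/n^2 − 0| = 14/n^2.
14/n^2 < ε ⇔ n^2 > 14/ε ⇔ n > (14/ε)^{1/2}.
Take N = (14/ε)^{1/2}. Then n > N implies 14/n^2 < ε.

N = (14/ε)^{1/2}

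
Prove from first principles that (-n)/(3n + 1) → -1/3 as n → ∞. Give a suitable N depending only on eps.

Suppose eps > 0. For n ≥ 1, |(-n)/(3n + 1) + 1/3| = |1|/(3(3n + 1)) = 1/(3(3n + 1)).
Since 3n + 1 ≥ 3n for n ≥ 1, this is ≤ 1/(3·3n) = (1/9)/n.
So |(-n)/(3n + 1) + 1/3| < eps whenever n > (1/9)/eps.
Take N = (1/9)/eps. If n > N then |(-n)/(3n + 1) + 1/3| ≤ (1/9)/n < eps.

N = (1/9)/eps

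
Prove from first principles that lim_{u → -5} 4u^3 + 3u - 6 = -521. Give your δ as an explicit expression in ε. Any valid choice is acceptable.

Let ε > 0. We want δ > 0 such that 0 < |u + 5| < δ implies |(4u^3 + 3u - 6) + 521| < ε.
(4u^3 + 3u - 6) + 521 = 4u^3 + 3u + 515 = (u + 5)(4u^2 - 20u + 103).
So |(4u^3 + 3u - 6) + 521| = |u + 5|·|4u^2 - 20u + 103|.
Require δ ≤ 2. Then |u + 5| < 2 gives |u| < 7, and by the triangle inequality |4u^2 - 20u + 103| ≤ 4·7^2 + 20·7 + 103 = 439.
Hence |(4u^3 + 3u - 6) + 521| ≤ 439|u + 5| < ε provided |u + 5| < ε/439.
Take δ = min(2, ε/439). Then 0 < |u + 5| < δ gives both |u + 5| < 2 and |u + 5| < ε/439, so |(4u^3 + 3u - 6) + 521| < ε.

δ = min(2, ε/439)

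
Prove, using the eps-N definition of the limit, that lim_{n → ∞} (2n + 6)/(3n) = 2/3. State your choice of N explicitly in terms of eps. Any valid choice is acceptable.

N = 2/eps

Let eps > 0. For n ≥ 1, |(2n + 6)/(3n) − (2/3)| = |18|/(3(3n)) = 18/(3(3n)).
Since 3n ≥ 3n for n ≥ 1, this is ≤ 18/(3·3n) = 2/n.
So |(2n + 6)/(3n) − (2/3)| < eps whenever n > 2/eps.
Take N = 2/eps. If n > N then |(2n + 6)/(3n) − (2/3)| ≤ 2/n < eps.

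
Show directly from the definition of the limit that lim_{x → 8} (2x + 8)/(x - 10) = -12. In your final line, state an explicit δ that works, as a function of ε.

δ = min(1, (1/14)ε)

Let ε > 0. We want δ > 0 with 0 < |x − 8| < δ ⇒ |(2x + 8)/(x - 10) + 12| < ε.
Combining over a common denominator, (2x + 8)/(x - 10) + 12 = [(2x + 8)·(-2) − 24·(x - 10)] / [(-2)·(x - 10)] = -28(x − 8) / ((-2)(x - 10)).
So |(2x + 8)/(x - 10) + 12| = 28|x − 8| / (2·|x − 10|).
Require δ ≤ 1, so |x − 10| ≥ |-2| − |x − 8| > 2 − 1 = 1.
Hence |(2x + 8)/(x - 10) + 12| < 28|x − 8|/(2·1) = 14|x − 8|, which is < ε once |x − 8| < (1/14)ε.
Take δ = min(1, (1/14)ε). Then 0 < |x − 8| < δ forces both bounds, so |(2x + 8)/(x - 10) + 12| < ε.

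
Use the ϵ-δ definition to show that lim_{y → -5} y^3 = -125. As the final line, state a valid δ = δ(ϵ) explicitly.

Fix ϵ > 0. We seek δ > 0 with 0 < |y + 5| < δ ⇒ |y^3 + 125| < ϵ.
Factor: y^3 + 125 = (y + 5)(y^2 - 5y + 25), so |y^3 + 125| = |y + 5|·|y^2 - 5y + 25|.
Restrict δ ≤ 2. Then |y + 5| < 2 gives |y| < 7, so by the triangle inequality |y^2 - 5y + 25| ≤ 7^2 + 5·7 + 25 = 109.
Hence |y^3 + 125| ≤ 109|y + 5|, which is < ϵ once |y + 5| < ϵ/109.
Take δ = min(2, ϵ/109). If 0 < |y + 5| < δ then both bounds hold and |y^3 + 125| ≤ 109|y + 5| < 109·(ϵ/109) = ϵ.

δ = min(2, ϵ/109)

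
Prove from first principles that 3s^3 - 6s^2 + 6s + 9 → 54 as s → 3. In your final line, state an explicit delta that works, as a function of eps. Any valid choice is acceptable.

delta = min(2, eps/105)

Let eps > 0 be given. We want delta > 0 such that 0 < |s − 3| < delta implies |(3s^3 - 6s^2 + 6s + 9) − 54| < eps.
(3s^3 - 6s^2 + 6s + 9) − 54 = 3s^3 - 6s^2 + 6s - 45 = (s − 3)(3s^2 + 3s + 15).
So |(3s^3 - 6s^2 + 6s + 9) − 54| = |s − 3|·|3s^2 + 3s + 15|.
Assume first that |s − 3| < 2, so |s| < 5. Then |3s^2 + 3s + 15| ≤ 3·5^2 + 3·5 + 15 = 105.
Hence |(3s^3 - 6s^2 + 6s + 9) − 54| ≤ 105|s − 3| < eps provided |s − 3| < eps/105.
Take delta = min(2, eps/105). Then 0 < |s − 3| < delta gives both |s − 3| < 2 and |s − 3| < eps/105, so |(3s^3 - 6s^2 + 6s + 9) − 54| < eps.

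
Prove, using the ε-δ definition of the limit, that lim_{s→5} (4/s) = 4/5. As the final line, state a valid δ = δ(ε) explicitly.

Let ε > 0 be given. We seek δ > 0 such that 0 < |s − 5| < δ implies |4/s − (4/5)| < ε.
|4/s − (4/5)| = 4·|5 − s|/(5·|s|) = 4|s − 5|/(5|s|).
Restrict δ ≤ 5/2. Then |s − 5| < 5/2 gives |s| > 5/2, so 5|s| > 25/2.
Then |4/s − (4/5)| < 4|s − 5|/(25/2), which is < ε when |s − 5| < (25/8)ε.
Take δ = min(5/2, (25/8)ε). Then 0 < |s − 5| < δ gives both |s − 5| < 5/2 and |s − 5| < (25/8)ε, so |4/s − (4/5)| < ε.

δ = min(5/2, (25/8)ε)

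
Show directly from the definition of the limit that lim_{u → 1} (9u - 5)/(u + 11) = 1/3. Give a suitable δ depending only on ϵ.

Let ϵ > 0 be given. We want δ > 0 with 0 < |u − 1| < δ ⇒ |(9u - 5)/(u + 11) − (1/3)| < ϵ.
Combining over a common denominator, (9u - 5)/(u + 11) − (1/3) = [(9u - 5)·12 − 4·(u + 11)] / [12·(u + 11)] = 104(u − 1) / (12(u + 11)).
So |(9u - 5)/(u + 11) − (1/3)| = 104|u − 1| / (12·|u + 11|).
Require δ ≤ 6, so |u + 11| ≥ |12| − |u − 1| > 12 − 6 = 6.
Hence |(9u - 5)/(u + 11) − (1/3)| < 104|u − 1|/(12·6) = (13/9)|u − 1|, which is < ϵ once |u − 1| < (9/13)ϵ.
Take δ = min(6, (9/13)ϵ). Then 0 < |u − 1| < δ forces both bounds, so |(9u - 5)/(u + 11) − (1/3)| < ϵ.

δ = min(6, (9/13)ϵ)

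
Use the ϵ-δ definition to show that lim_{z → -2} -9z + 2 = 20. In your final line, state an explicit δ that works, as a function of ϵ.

Let ϵ > 0. We need δ > 0 so that 0 < |z + 2| < δ implies |(-9z + 2) − 20| < ϵ.
|(-9z + 2) − 20| = |-9z - 18| = 9|z + 2|.
So 9|z + 2| < ϵ exactly when |z + 2| < ϵ/9.
Choosing δ = ϵ/9 gives |(-9z + 2) − 20| = 9|z + 2| < ϵ whenever |z + 2| < δ.

δ = ϵ/9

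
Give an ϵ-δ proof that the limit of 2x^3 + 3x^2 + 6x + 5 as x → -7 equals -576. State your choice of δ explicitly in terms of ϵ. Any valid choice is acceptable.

Let ϵ > 0. We want δ > 0 such that 0 < |x + 7| < δ implies |(2x^3 + 3x^2 + 6x + 5) + 576| < ϵ.
(2x^3 + 3x^2 + 6x + 5) + 576 = 2x^3 + 3x^2 + 6x + 581 = (x + 7)(2x^2 - 11x + 83).
So |(2x^3 + 3x^2 + 6x + 5) + 576| = |x + 7|·|2x^2 - 11x + 83|.
Assume first that |x + 7| < 1, so |x| < 8. Then |2x^2 - 11x + 83| ≤ 2·8^2 + 11·8 + 83 = 299.
Hence |(2x^3 + 3x^2 + 6x + 5) + 576| ≤ 299|x + 7| < ϵ provided |x + 7| < ϵ/299.
Choosing δ = min(1, ϵ/299) ensures both conditions, hence |(2x^3 + 3x^2 + 6x + 5) + 576| < ϵ.

δ = min(1, ϵ/299)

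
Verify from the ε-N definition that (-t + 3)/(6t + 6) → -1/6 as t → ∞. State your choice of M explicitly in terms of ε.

Fix ε > 0. We seek M > 0 such that t > M implies |(-t + 3)/(6t + 6) + 1/6| < ε.
(-t + 3)/(6t + 6) + 1/6 = (6(-t + 3) − (-1)(6t + 6)) / (6(6t + 6)) = 24/(6(6t + 6)).
For t > 0 we have 6t + 6 > 6t, so |(-t + 3)/(6t + 6) + 1/6| = 24/(6(6t + 6)) < 24/(6·6t) = (2/3)/t.
Thus |(-t + 3)/(6t + 6) + 1/6| < ε whenever t > (2/3)/ε.
Take M = (2/3)/ε. If t > M then |(-t + 3)/(6t + 6) + 1/6| < (2/3)/t < ε.

M = (2/3)/ε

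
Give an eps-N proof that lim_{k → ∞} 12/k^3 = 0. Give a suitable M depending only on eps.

M = (12/eps)^{1/3}

Let eps > 0. For k ≥ 1, |12/k^3 − 0| = 12/k^3.
12/k^3 < eps ⇔ k^3 > 12/eps ⇔ k > (12/eps)^{1/3}.
Take M = (12/eps)^{1/3}. Then k > M implies 12/k^3 < eps.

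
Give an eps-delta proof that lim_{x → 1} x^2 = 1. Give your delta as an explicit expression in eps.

delta = min(2, eps/4)

Fix eps > 0. We seek delta > 0 with 0 < |x − 1| < delta ⇒ |x^2 − 1| < eps.
Factor: x^2 − 1 = (x − 1)(x + 1), so |x^2 − 1| = |x − 1|·|x + 1|.
Impose delta ≤ 2 so that |x| < 3; then |x + 1| ≤ 4.
Hence |x^2 − 1| ≤ 4|x − 1|, which is < eps once |x − 1| < eps/4.
Take delta = min(2, eps/4). If 0 < |x − 1| < delta then both bounds hold and |x^2 − 1| ≤ 4|x − 1| < 4·(eps/4) = eps.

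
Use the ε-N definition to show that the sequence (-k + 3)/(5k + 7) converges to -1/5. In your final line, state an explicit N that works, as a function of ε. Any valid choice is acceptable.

N = (22/25)/ε

Let ε > 0 be given. For k ≥ 1, |(-k + 3)/(5k + 7) + 1/5| = |22|/(5(5k + 7)) = 22/(5(5k + 7)).
Since 5k + 7 ≥ 5k for k ≥ 1, this is ≤ 22/(5·5k) = (22/25)/k.
So |(-k + 3)/(5k + 7) + 1/5| < ε whenever k > (22/25)/ε.
Take N = (22/25)/ε. If k > N then |(-k + 3)/(5k + 7) + 1/5| ≤ (22/25)/k < ε.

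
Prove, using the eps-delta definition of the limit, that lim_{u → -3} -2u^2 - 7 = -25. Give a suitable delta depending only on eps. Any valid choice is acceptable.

Fix eps > 0. We want delta > 0 such that 0 < |u + 3| < delta implies |(-2u^2 - 7) + 25| < eps.
(-2u^2 - 7) + 25 = -2u^2 + 18 = (u + 3)(-2u + 6).
So |(-2u^2 - 7) + 25| = |u + 3|·|-2u + 6|.
Require delta ≤ 2. Then |u + 3| < 2 gives |u| < 5, and by the triangle inequality |-2u + 6| ≤ 2·5 + 6 = 16.
Hence |(-2u^2 - 7) + 25| ≤ 16|u + 3| < eps provided |u + 3| < eps/16.
Take delta = min(2, eps/16). Then 0 < |u + 3| < delta gives both |u + 3| < 2 and |u + 3| < eps/16, so |(-2u^2 - 7) + 25| < eps.

delta = min(2, eps/16)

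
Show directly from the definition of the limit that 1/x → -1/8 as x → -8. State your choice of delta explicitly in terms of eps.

delta = min(4, 32eps)

Let eps > 0 be given. We seek delta > 0 such that 0 < |x + 8| < delta implies |1/x + 1/8| < eps.
|1/x + 1/8| = |-8 − x|/(8·|x|) = |x + 8|/(8|x|).
Restrict delta ≤ 4. Then |x + 8| < 4 gives |x| > 4, so 8|x| > 32.
Then |1/x + 1/8| < |x + 8|/32, which is < eps when |x + 8| < 32eps.
Take delta = min(4, 32eps). Then 0 < |x + 8| < delta gives both |x + 8| < 4 and |x + 8| < 32eps, so |1/x + 1/8| < eps.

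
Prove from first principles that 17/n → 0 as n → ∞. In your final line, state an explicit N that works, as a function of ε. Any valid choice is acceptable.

N = 17/ε

Let ε > 0 be given. For n ≥ 1, |17/n − 0| = 17/(n) ≤ 17/n.
We need 17/n < ε, i.e. n > 17/ε.
Take N = 17/ε. If n > N then |17/n| ≤ 17/n < ε.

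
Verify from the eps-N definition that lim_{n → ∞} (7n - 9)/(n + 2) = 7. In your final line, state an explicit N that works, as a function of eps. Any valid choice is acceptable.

N = 23/eps

Suppose eps > 0. For n ≥ 1, |(7n - 9)/(n + 2) − 7| = |-23|/((n + 2)) = 23/((n + 2)).
Since n + 2 ≥ n for n ≥ 1, this is ≤ 23/(n) = 23/n.
So |(7n - 9)/(n + 2) − 7| < eps whenever n > 23/eps.
Take N = 23/eps. If n > N then |(7n - 9)/(n + 2) − 7| ≤ 23/n < eps.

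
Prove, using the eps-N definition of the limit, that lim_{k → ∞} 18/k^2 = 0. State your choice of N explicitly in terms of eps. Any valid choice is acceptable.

Fix eps > 0. For k ≥ 1, |18/k^2 − 0| = 18/k^2.
18/k^2 < eps ⇔ k^2 > 18/eps ⇔ k > (18/eps)^{1/2}.
Take N = (18/eps)^{1/2}. Then k > N implies 18/k^2 < eps.

N = (18/eps)^{1/2}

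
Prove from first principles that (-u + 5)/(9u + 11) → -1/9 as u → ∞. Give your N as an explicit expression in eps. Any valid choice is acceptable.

N = (56/81)/eps

Let eps > 0 be given. We seek N > 0 such that u > N implies |(-u + 5)/(9u + 11) + 1/9| < eps.
(-u + 5)/(9u + 11) + 1/9 = (9(-u + 5) − (-1)(9u + 11)) / (9(9u + 11)) = 56/(9(9u + 11)).
For u > 0 we have 9u + 11 > 9u, so |(-u + 5)/(9u + 11) + 1/9| = 56/(9(9u + 11)) < 56/(9·9u) = (56/81)/u.
Thus |(-u + 5)/(9u + 11) + 1/9| < eps whenever u > (56/81)/eps.
Take N = (56/81)/eps. If u > N then |(-u + 5)/(9u + 11) + 1/9| < (56/81)/u < eps.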